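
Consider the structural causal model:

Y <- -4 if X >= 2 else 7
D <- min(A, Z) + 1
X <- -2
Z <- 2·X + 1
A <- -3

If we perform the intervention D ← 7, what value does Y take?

do(D=7) replaces the equation D <- min(A, Z) + 1 with the constant D = 7.
Y is not downstream of the intervention, so its value is determined by the original equations.
Y = -4 if X >= 2 else 7  [with X=-2]  = 7

7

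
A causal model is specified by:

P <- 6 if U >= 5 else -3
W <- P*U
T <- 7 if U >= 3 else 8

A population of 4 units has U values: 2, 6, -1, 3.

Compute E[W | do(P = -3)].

-7.5

Under do(P=-3), P's equation is replaced by P=-3 for every unit. Per-unit W: -6, -18, 3, -9. Mean = -7.5.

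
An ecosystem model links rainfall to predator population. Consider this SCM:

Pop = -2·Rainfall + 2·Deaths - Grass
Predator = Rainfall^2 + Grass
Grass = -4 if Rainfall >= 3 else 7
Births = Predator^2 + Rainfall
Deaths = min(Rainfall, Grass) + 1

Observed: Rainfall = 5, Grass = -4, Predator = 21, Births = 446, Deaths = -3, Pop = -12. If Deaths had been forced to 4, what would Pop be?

2

The intervention breaks the incoming arrows to Deaths: Deaths = min(Rainfall, Grass) + 1 no longer applies, and Deaths = 4.
Grass = -4 if Rainfall >= 3 else 7  [with Rainfall=5]  = -4
Pop = -2·Rainfall + 2·Deaths - Grass  [with Rainfall=5, Deaths=4, Grass=-4]  = 2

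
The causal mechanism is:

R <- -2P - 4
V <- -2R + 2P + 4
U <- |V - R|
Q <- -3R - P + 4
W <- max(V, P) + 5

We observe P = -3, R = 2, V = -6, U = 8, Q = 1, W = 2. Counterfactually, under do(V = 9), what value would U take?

7

The intervention breaks the incoming arrows to V: V <- -2R + 2P + 4 no longer applies, and V = 9.
R = -2P - 4  [with P=-3]  = 2
U = |V - R|  [with V=9, R=2]  = 7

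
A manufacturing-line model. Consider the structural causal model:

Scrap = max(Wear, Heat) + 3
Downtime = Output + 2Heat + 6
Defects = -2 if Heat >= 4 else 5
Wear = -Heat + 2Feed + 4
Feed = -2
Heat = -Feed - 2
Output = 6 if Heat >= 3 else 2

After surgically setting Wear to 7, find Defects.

5

The intervention breaks the incoming arrows to Wear: Wear = -Heat + 2Feed + 4 no longer applies, and Wear = 7.
Defects is not downstream of the intervention, so its value is determined by the original equations.
Heat = -Feed - 2  [with Feed=-2]  = 0
Defects = -2 if Heat >= 4 else 5  [with Heat=0]  = 5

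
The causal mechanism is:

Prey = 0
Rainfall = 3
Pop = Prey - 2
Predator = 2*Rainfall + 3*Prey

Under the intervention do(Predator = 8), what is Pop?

The intervention breaks the incoming arrows to Predator: Predator = 2*Rainfall + 3*Prey no longer applies, and Predator = 8.
Pop is not downstream of the intervention, so its value is determined by the original equations.
Pop = Prey - 2  [with Prey=0]  = -2

-2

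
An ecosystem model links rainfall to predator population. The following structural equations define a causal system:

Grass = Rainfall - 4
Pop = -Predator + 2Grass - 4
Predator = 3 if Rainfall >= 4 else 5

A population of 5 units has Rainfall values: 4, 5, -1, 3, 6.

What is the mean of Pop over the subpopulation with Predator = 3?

-5

Conditioning on Predator=3 selects the 3 unit(s) with Rainfall ∈ {4, 5, 6}. Their Pop values: -7, -5, -3. Mean = -5.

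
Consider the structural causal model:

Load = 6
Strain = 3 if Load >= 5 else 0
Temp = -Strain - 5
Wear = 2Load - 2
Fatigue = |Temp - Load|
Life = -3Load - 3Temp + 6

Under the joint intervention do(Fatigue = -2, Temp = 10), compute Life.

The joint intervention fixes Fatigue = -2, Temp = 10, removing each variable's own equation.
Life = -3Load - 3Temp + 6  [with Load=6, Temp=10]  = -42

-42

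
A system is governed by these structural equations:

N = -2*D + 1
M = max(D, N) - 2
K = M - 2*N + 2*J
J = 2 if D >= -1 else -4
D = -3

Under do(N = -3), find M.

-5

Under do(N=-3), the mechanism N = -2*D + 1 is discarded; N is fixed at -3.
M = max(D, N) - 2  [with D=-3, N=-3]  = -5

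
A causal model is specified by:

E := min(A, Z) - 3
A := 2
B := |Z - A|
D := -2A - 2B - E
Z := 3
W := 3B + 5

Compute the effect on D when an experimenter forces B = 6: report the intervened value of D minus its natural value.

-10

do(B=6) replaces the equation B := |Z - A| with the constant B = 6.
E = min(A, Z) - 3  [with A=2, Z=3]  = -1
D = -2A - 2B - E  [with A=2, B=6, E=-1]  = -15
Without intervention: B = |Z - A|  [with Z=3, A=2]  = 1; E = min(A, Z) - 3  [with A=2, Z=3]  = -1; D = -2A - 2B - E  [with A=2, B=1, E=-1]  = -5.
Change = -15 − (-5) = -10.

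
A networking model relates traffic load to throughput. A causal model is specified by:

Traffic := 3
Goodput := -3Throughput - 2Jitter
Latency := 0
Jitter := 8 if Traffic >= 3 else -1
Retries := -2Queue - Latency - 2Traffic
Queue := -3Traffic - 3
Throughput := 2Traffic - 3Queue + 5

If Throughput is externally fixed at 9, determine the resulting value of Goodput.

Intervening sets Throughput = 9 and removes its equation (Throughput := 2Traffic - 3Queue + 5).
Jitter = 8 if Traffic >= 3 else -1  [with Traffic=3]  = 8
Goodput = -3Throughput - 2Jitter  [with Throughput=9, Jitter=8]  = -43

-43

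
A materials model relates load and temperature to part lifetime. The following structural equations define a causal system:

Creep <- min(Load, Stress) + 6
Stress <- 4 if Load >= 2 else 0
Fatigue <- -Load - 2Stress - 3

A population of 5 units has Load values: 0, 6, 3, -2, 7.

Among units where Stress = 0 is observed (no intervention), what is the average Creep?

5

Conditioning on Stress=0 selects the 2 unit(s) with Load ∈ {0, -2}. Their Creep values: 6, 4. Mean = 5.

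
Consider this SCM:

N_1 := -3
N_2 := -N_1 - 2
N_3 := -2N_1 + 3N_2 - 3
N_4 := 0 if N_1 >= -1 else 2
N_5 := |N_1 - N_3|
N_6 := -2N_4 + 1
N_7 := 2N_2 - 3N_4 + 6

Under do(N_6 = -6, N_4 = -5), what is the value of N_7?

23

Under do(N_6 = -6, N_4 = -5), each intervened variable's structural equation is replaced by its fixed value.
N_2 = -N_1 - 2  [with N_1=-3]  = 1
N_7 = 2N_2 - 3N_4 + 6  [with N_2=1, N_4=-5]  = 23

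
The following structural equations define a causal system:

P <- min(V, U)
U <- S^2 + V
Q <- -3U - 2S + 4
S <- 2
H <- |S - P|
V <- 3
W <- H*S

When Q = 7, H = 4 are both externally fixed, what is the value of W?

8

Under do(Q = 7, H = 4), each intervened variable's structural equation is replaced by its fixed value.
W = H*S  [with H=4, S=2]  = 8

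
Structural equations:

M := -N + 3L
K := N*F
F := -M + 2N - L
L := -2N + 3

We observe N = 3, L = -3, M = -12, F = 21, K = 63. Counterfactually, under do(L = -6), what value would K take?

do(L=-6) replaces the equation L := -2N + 3 with the constant L = -6.
M = -N + 3L  [with N=3, L=-6]  = -21
F = -M + 2N - L  [with M=-21, N=3, L=-6]  = 33
K = N*F  [with N=3, F=33]  = 99

99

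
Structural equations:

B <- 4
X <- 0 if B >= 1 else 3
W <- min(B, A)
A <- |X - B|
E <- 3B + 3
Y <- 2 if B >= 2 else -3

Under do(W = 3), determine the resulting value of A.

4

do(W=3) replaces the equation W <- min(B, A) with the constant W = 3.
Since A is not a descendant of the intervened variable, it is unaffected.
X = 0 if B >= 1 else 3  [with B=4]  = 0
A = |X - B|  [with X=0, B=4]  = 4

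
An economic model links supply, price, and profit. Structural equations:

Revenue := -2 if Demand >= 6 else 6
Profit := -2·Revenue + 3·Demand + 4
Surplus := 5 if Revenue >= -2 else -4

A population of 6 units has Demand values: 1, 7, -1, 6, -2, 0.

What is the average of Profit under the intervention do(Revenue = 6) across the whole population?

-2.5

Under do(Revenue=6), Revenue's equation is replaced by Revenue=6 for every unit. Per-unit Profit: -5, 13, -11, 10, -14, -8. Mean = -2.5.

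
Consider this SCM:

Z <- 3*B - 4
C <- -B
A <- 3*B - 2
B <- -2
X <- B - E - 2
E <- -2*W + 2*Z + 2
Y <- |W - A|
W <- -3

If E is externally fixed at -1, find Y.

5

do(E=-1) replaces the equation E <- -2*W + 2*Z + 2 with the constant E = -1.
No directed path runs from E to Y, so Y keeps its natural value.
A = 3*B - 2  [with B=-2]  = -8
Y = |W - A|  [with W=-3, A=-8]  = 5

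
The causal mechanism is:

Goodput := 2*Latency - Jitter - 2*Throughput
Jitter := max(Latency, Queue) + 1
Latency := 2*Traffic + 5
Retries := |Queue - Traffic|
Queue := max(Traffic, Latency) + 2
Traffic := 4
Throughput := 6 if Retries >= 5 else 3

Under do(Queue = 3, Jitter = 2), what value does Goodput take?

18

Under do(Queue = 3, Jitter = 2), each intervened variable's structural equation is replaced by its fixed value.
Latency = 2*Traffic + 5  [with Traffic=4]  = 13
Retries = |Queue - Traffic|  [with Queue=3, Traffic=4]  = 1
Throughput = 6 if Retries >= 5 else 3  [with Retries=1]  = 3
Goodput = 2*Latency - Jitter - 2*Throughput  [with Latency=13, Jitter=2, Throughput=3]  = 18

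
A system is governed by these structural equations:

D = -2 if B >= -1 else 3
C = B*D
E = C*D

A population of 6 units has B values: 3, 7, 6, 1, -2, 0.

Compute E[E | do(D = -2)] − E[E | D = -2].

The intervention sets D=-2 in all 6 units regardless of B. Recomputing E per unit gives 12, 28, 24, 4, -8, 0; average 10.
Conditioning on D=-2 selects the 5 unit(s) with B ∈ {3, 7, 6, 1, 0}. Their E values: 12, 28, 24, 4, 0. Mean = 13.6.
Difference = 10 − 13.6 = -3.6.

-3.6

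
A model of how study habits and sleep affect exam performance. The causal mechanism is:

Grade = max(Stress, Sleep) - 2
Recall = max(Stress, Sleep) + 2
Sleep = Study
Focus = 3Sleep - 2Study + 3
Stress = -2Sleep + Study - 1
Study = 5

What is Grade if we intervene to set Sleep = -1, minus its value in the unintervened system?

1

Under do(Sleep=-1), the mechanism Sleep = Study is discarded; Sleep is fixed at -1.
Stress = -2Sleep + Study - 1  [with Sleep=-1, Study=5]  = 6
Grade = max(Stress, Sleep) - 2  [with Stress=6, Sleep=-1]  = 4
Without intervention: Sleep = Study  [with Study=5]  = 5; Stress = -2Sleep + Study - 1  [with Sleep=5, Study=5]  = -6; Grade = max(Stress, Sleep) - 2  [with Stress=-6, Sleep=5]  = 3.
Change = 4 − 3 = 1.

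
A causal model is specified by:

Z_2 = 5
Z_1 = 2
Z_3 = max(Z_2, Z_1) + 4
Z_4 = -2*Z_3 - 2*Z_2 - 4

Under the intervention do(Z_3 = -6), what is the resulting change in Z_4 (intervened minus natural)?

The intervention breaks the incoming arrows to Z_3: Z_3 = max(Z_2, Z_1) + 4 no longer applies, and Z_3 = -6.
Z_4 = -2*Z_3 - 2*Z_2 - 4  [with Z_3=-6, Z_2=5]  = -2
Without intervention: Z_3 = max(Z_2, Z_1) + 4  [with Z_2=5, Z_1=2]  = 9; Z_4 = -2*Z_3 - 2*Z_2 - 4  [with Z_3=9, Z_2=5]  = -32.
Change = -2 − (-32) = 30.

30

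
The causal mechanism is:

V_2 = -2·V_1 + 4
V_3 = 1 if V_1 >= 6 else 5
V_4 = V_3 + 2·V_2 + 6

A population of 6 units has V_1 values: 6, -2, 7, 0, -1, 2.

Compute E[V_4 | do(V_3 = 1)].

7

Under do(V_3=1), V_3's equation is replaced by V_3=1 for every unit. Per-unit V_4: -9, 23, -13, 15, 19, 7. Mean = 7.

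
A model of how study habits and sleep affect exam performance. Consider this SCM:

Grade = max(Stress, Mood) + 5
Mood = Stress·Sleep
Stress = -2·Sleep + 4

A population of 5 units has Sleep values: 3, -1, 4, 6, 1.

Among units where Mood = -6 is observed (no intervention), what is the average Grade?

7

E[Grade|Mood=-6] averages over only the 2 units with Mood=-6 (Sleep = 3, -1): Grade = 3, 11, mean 7.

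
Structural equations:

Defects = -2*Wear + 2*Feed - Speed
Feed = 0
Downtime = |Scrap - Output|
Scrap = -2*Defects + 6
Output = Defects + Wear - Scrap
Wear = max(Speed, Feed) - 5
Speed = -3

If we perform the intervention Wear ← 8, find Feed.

0

Under do(Wear=8), the mechanism Wear = max(Speed, Feed) - 5 is discarded; Wear is fixed at 8.
Since Feed is not a descendant of the intervened variable, it is unaffected.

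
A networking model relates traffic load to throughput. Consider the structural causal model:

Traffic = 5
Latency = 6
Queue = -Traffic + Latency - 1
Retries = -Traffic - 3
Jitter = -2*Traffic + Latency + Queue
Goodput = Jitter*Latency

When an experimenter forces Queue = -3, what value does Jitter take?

-7

do(Queue=-3) replaces the equation Queue = -Traffic + Latency - 1 with the constant Queue = -3.
Jitter = -2*Traffic + Latency + Queue  [with Traffic=5, Latency=6, Queue=-3]  = -7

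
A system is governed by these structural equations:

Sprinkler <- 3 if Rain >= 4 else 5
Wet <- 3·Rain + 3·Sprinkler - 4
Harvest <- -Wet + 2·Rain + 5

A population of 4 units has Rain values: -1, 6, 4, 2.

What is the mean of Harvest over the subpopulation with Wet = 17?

E[Harvest|Wet=17] averages over only the 2 units with Wet=17 (Rain = 4, 2): Harvest = -4, -8, mean -6.

-6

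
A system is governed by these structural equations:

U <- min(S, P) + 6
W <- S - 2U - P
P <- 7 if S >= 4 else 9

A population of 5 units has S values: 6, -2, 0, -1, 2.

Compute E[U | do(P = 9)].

do(P=9) breaks P's dependence on S. With P=9 fixed, U across the units is 12, 4, 6, 5, 8, mean 7.

7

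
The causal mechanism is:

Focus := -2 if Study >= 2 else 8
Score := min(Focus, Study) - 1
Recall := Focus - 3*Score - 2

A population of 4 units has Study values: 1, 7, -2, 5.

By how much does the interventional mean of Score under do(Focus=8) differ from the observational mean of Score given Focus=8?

Every unit gets Focus=8 under the intervention. Score values become 0, 6, -3, 4; E[Score|do(Focus=8)] = 1.75.
E[Score|Focus=8] averages over only the 2 units with Focus=8 (Study = 1, -2): Score = 0, -3, mean -1.5.
Difference = 1.75 − (-1.5) = 3.25.

3.25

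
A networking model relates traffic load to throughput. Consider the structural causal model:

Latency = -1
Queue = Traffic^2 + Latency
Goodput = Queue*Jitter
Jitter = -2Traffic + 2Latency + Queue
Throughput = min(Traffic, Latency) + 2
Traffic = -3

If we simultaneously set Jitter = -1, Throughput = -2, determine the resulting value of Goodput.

The joint intervention fixes Jitter = -1, Throughput = -2, removing each variable's own equation.
Queue = Traffic^2 + Latency  [with Traffic=-3, Latency=-1]  = 8
Goodput = Queue*Jitter  [with Queue=8, Jitter=-1]  = -8

-8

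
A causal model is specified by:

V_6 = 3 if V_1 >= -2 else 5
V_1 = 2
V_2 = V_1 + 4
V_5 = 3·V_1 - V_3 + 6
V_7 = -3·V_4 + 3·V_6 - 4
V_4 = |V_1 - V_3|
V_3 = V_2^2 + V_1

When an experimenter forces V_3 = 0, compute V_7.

-1

The intervention breaks the incoming arrows to V_3: V_3 = V_2^2 + V_1 no longer applies, and V_3 = 0.
V_4 = |V_1 - V_3|  [with V_1=2, V_3=0]  = 2
V_6 = 3 if V_1 >= -2 else 5  [with V_1=2]  = 3
V_7 = -3·V_4 + 3·V_6 - 4  [with V_4=2, V_6=3]  = -1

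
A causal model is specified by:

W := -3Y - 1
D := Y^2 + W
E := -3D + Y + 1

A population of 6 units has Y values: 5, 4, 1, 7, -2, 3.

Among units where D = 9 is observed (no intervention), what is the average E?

Conditioning on D=9 selects the 2 unit(s) with Y ∈ {5, -2}. Their E values: -21, -28. Mean = -24.5.

-24.5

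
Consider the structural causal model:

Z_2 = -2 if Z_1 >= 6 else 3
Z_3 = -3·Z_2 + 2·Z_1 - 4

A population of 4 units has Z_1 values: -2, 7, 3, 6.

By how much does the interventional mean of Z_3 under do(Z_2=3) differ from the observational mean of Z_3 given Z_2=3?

Every unit gets Z_2=3 under the intervention. Z_3 values become -17, 1, -7, -1; E[Z_3|do(Z_2=3)] = -6.
Conditioning on Z_2=3 selects the 2 unit(s) with Z_1 ∈ {-2, 3}. Their Z_3 values: -17, -7. Mean = -12.
Difference = -6 − (-12) = 6.

6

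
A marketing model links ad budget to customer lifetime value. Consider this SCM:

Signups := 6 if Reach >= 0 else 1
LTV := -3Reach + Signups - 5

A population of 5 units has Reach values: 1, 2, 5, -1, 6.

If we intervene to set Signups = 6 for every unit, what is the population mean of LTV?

-6.8

do(Signups=6) breaks Signups's dependence on Reach. With Signups=6 fixed, LTV across the units is -2, -5, -14, 4, -17, mean -6.8.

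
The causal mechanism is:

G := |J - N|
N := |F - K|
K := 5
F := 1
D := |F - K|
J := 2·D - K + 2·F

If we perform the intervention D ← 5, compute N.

4

Under do(D=5), the mechanism D := |F - K| is discarded; D is fixed at 5.
Since N is not a descendant of the intervened variable, it is unaffected.
N = |F - K|  [with F=1, K=5]  = 4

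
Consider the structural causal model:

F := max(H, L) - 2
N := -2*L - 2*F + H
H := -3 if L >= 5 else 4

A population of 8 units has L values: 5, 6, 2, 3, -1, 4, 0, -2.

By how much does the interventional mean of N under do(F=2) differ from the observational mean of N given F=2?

The intervention sets F=2 in all 8 units regardless of L. Recomputing N per unit gives -17, -19, -4, -6, 2, -8, 0, 4; average -6.
E[N|F=2] averages over only the 6 units with F=2 (L = 2, 3, -1, 4, 0, -2): N = -4, -6, 2, -8, 0, 4, mean -2.
Difference = -6 − (-2) = -4.

-4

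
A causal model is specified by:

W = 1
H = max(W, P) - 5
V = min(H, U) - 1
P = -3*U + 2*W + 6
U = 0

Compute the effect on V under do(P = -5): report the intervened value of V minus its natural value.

do(P=-5) replaces the equation P = -3*U + 2*W + 6 with the constant P = -5.
H = max(W, P) - 5  [with W=1, P=-5]  = -4
V = min(H, U) - 1  [with H=-4, U=0]  = -5
Without intervention: P = -3*U + 2*W + 6  [with U=0, W=1]  = 8; H = max(W, P) - 5  [with W=1, P=8]  = 3; V = min(H, U) - 1  [with H=3, U=0]  = -1.
Change = -5 − (-1) = -4.

-4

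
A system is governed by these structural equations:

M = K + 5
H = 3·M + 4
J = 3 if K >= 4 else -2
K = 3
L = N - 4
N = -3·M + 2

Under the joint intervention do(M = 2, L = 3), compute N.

-4

The joint intervention fixes M = 2, L = 3, removing each variable's own equation.
N = -3·M + 2  [with M=2]  = -4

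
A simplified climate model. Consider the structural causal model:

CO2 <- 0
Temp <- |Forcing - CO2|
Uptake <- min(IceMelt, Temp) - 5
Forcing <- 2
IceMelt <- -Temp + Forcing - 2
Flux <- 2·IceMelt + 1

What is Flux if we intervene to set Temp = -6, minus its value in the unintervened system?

do(Temp=-6) replaces the equation Temp <- |Forcing - CO2| with the constant Temp = -6.
IceMelt = -Temp + Forcing - 2  [with Temp=-6, Forcing=2]  = 6
Flux = 2·IceMelt + 1  [with IceMelt=6]  = 13
Without intervention: Temp = |Forcing - CO2|  [with Forcing=2, CO2=0]  = 2; IceMelt = -Temp + Forcing - 2  [with Temp=2, Forcing=2]  = -2; Flux = 2·IceMelt + 1  [with IceMelt=-2]  = -3.
Change = 13 − (-3) = 16.

16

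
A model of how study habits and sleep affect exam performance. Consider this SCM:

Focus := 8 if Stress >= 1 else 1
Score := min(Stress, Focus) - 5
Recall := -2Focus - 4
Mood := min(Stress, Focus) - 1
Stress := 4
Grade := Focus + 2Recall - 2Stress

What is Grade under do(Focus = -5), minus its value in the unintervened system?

39

Under do(Focus=-5), the mechanism Focus := 8 if Stress >= 1 else 1 is discarded; Focus is fixed at -5.
Recall = -2Focus - 4  [with Focus=-5]  = 6
Grade = Focus + 2Recall - 2Stress  [with Focus=-5, Recall=6, Stress=4]  = -1
Without intervention: Focus = 8 if Stress >= 1 else 1  [with Stress=4]  = 8; Recall = -2Focus - 4  [with Focus=8]  = -20; Grade = Focus + 2Recall - 2Stress  [with Focus=8, Recall=-20, Stress=4]  = -40.
Change = -1 − (-40) = 39.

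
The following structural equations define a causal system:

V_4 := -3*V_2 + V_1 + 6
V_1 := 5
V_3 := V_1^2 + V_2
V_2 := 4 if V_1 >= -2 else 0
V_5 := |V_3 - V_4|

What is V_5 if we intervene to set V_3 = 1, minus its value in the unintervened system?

do(V_3=1) replaces the equation V_3 := V_1^2 + V_2 with the constant V_3 = 1.
V_2 = 4 if V_1 >= -2 else 0  [with V_1=5]  = 4
V_4 = -3*V_2 + V_1 + 6  [with V_2=4, V_1=5]  = -1
V_5 = |V_3 - V_4|  [with V_3=1, V_4=-1]  = 2
Without intervention: V_2 = 4 if V_1 >= -2 else 0  [with V_1=5]  = 4; V_3 = V_1^2 + V_2  [with V_1=5, V_2=4]  = 29; V_4 = -3*V_2 + V_1 + 6  [with V_2=4, V_1=5]  = -1; V_5 = |V_3 - V_4|  [with V_3=29, V_4=-1]  = 30.
Change = 2 − 30 = -28.

-28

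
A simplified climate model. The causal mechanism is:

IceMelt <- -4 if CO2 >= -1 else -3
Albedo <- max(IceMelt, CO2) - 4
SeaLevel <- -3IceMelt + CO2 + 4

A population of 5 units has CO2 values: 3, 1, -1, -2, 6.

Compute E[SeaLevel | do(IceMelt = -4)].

do(IceMelt=-4) breaks IceMelt's dependence on CO2. With IceMelt=-4 fixed, SeaLevel across the units is 19, 17, 15, 14, 22, mean 17.4.

17.4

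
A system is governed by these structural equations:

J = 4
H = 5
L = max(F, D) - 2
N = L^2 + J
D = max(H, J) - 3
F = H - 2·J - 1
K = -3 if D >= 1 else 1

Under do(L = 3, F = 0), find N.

13

Setting L = 3, F = 0 by intervention discards those variables' equations.
N = L^2 + J  [with L=3, J=4]  = 13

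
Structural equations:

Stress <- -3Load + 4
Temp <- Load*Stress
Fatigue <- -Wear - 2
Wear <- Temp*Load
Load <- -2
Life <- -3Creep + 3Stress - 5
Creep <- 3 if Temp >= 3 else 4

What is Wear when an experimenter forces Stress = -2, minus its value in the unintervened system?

do(Stress=-2) replaces the equation Stress <- -3Load + 4 with the constant Stress = -2.
Temp = Load*Stress  [with Load=-2, Stress=-2]  = 4
Wear = Temp*Load  [with Temp=4, Load=-2]  = -8
Without intervention: Stress = -3Load + 4  [with Load=-2]  = 10; Temp = Load*Stress  [with Load=-2, Stress=10]  = -20; Wear = Temp*Load  [with Temp=-20, Load=-2]  = 40.
Change = -8 − 40 = -48.

-48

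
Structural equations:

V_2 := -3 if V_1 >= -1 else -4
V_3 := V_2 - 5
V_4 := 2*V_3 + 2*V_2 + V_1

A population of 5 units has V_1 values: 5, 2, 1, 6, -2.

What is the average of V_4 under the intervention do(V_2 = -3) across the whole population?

-19.6

Under do(V_2=-3), V_2's equation is replaced by V_2=-3 for every unit. Per-unit V_4: -17, -20, -21, -16, -24. Mean = -19.6.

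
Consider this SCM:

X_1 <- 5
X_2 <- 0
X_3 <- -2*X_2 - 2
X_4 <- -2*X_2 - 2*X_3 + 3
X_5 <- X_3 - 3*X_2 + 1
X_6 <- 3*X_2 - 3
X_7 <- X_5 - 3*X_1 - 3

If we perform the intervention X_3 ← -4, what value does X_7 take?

-21

The intervention breaks the incoming arrows to X_3: X_3 <- -2*X_2 - 2 no longer applies, and X_3 = -4.
X_5 = X_3 - 3*X_2 + 1  [with X_3=-4, X_2=0]  = -3
X_7 = X_5 - 3*X_1 - 3  [with X_5=-3, X_1=5]  = -21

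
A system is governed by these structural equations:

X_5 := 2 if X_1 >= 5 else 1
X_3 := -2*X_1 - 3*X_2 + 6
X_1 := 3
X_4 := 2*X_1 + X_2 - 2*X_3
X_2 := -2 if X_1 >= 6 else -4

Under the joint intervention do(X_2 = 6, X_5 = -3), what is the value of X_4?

48

The joint intervention fixes X_2 = 6, X_5 = -3, removing each variable's own equation.
X_3 = -2*X_1 - 3*X_2 + 6  [with X_1=3, X_2=6]  = -18
X_4 = 2*X_1 + X_2 - 2*X_3  [with X_1=3, X_2=6, X_3=-18]  = 48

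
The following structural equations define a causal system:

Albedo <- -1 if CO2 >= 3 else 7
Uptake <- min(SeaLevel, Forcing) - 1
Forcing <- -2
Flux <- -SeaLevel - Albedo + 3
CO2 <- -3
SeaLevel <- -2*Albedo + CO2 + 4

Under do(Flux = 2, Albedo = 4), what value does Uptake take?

The joint intervention fixes Flux = 2, Albedo = 4, removing each variable's own equation.
SeaLevel = -2*Albedo + CO2 + 4  [with Albedo=4, CO2=-3]  = -7
Uptake = min(SeaLevel, Forcing) - 1  [with SeaLevel=-7, Forcing=-2]  = -8

-8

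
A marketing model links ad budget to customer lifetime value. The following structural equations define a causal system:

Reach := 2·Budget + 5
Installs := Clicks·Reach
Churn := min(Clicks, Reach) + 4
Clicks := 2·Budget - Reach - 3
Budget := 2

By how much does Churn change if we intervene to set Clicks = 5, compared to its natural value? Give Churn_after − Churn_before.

do(Clicks=5) replaces the equation Clicks := 2·Budget - Reach - 3 with the constant Clicks = 5.
Reach = 2·Budget + 5  [with Budget=2]  = 9
Churn = min(Clicks, Reach) + 4  [with Clicks=5, Reach=9]  = 9
Without intervention: Reach = 2·Budget + 5  [with Budget=2]  = 9; Clicks = 2·Budget - Reach - 3  [with Budget=2, Reach=9]  = -8; Churn = min(Clicks, Reach) + 4  [with Clicks=-8, Reach=9]  = -4.
Change = 9 − (-4) = 13.

13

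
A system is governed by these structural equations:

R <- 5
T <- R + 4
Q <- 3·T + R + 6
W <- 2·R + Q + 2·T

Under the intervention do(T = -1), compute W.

16

Under do(T=-1), the mechanism T <- R + 4 is discarded; T is fixed at -1.
Q = 3·T + R + 6  [with T=-1, R=5]  = 8
W = 2·R + Q + 2·T  [with R=5, Q=8, T=-1]  = 16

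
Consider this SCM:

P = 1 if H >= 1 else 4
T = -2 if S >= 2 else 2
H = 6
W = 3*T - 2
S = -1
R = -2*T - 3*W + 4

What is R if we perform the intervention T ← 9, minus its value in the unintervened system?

-77

do(T=9) replaces the equation T = -2 if S >= 2 else 2 with the constant T = 9.
W = 3*T - 2  [with T=9]  = 25
R = -2*T - 3*W + 4  [with T=9, W=25]  = -89
Without intervention: T = -2 if S >= 2 else 2  [with S=-1]  = 2; W = 3*T - 2  [with T=2]  = 4; R = -2*T - 3*W + 4  [with T=2, W=4]  = -12.
Change = -89 − (-12) = -77.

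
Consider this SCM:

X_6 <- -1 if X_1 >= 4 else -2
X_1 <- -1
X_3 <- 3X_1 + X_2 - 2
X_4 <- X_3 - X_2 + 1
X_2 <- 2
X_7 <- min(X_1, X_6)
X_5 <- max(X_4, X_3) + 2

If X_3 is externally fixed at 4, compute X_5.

do(X_3=4) replaces the equation X_3 <- 3X_1 + X_2 - 2 with the constant X_3 = 4.
X_4 = X_3 - X_2 + 1  [with X_3=4, X_2=2]  = 3
X_5 = max(X_4, X_3) + 2  [with X_4=3, X_3=4]  = 6

6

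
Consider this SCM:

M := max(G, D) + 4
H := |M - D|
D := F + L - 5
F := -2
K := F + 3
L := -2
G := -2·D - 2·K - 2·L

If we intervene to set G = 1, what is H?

14

Under do(G=1), the mechanism G := -2·D - 2·K - 2·L is discarded; G is fixed at 1.
D = F + L - 5  [with F=-2, L=-2]  = -9
M = max(G, D) + 4  [with G=1, D=-9]  = 5
H = |M - D|  [with M=5, D=-9]  = 14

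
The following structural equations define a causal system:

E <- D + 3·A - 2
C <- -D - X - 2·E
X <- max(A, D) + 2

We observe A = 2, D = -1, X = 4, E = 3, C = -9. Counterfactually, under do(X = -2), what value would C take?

-3

do(X=-2) replaces the equation X <- max(A, D) + 2 with the constant X = -2.
E = D + 3·A - 2  [with D=-1, A=2]  = 3
C = -D - X - 2·E  [with D=-1, X=-2, E=3]  = -3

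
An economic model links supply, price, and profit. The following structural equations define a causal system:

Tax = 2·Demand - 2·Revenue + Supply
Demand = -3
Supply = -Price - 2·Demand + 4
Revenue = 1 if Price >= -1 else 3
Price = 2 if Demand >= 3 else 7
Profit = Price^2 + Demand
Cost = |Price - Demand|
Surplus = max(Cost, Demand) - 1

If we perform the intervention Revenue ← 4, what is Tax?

-11

The intervention breaks the incoming arrows to Revenue: Revenue = 1 if Price >= -1 else 3 no longer applies, and Revenue = 4.
Price = 2 if Demand >= 3 else 7  [with Demand=-3]  = 7
Supply = -Price - 2·Demand + 4  [with Price=7, Demand=-3]  = 3
Tax = 2·Demand - 2·Revenue + Supply  [with Demand=-3, Revenue=4, Supply=3]  = -11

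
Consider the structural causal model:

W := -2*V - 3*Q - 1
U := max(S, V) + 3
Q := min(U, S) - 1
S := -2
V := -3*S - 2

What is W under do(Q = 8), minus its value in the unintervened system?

-33

Intervening sets Q = 8 and removes its equation (Q := min(U, S) - 1).
V = -3*S - 2  [with S=-2]  = 4
W = -2*V - 3*Q - 1  [with V=4, Q=8]  = -33
Without intervention: V = -3*S - 2  [with S=-2]  = 4; U = max(S, V) + 3  [with S=-2, V=4]  = 7; Q = min(U, S) - 1  [with U=7, S=-2]  = -3; W = -2*V - 3*Q - 1  [with V=4, Q=-3]  = 0.
Change = -33 − 0 = -33.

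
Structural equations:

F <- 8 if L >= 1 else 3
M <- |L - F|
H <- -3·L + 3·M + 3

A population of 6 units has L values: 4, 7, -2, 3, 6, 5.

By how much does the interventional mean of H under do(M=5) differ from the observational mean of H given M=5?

-10

Under do(M=5), M's equation is replaced by M=5 for every unit. Per-unit H: 6, -3, 24, 9, 0, 3. Mean = 6.5.
E[H|M=5] averages over only the 2 units with M=5 (L = -2, 3): H = 24, 9, mean 16.5.
Difference = 6.5 − 16.5 = -10.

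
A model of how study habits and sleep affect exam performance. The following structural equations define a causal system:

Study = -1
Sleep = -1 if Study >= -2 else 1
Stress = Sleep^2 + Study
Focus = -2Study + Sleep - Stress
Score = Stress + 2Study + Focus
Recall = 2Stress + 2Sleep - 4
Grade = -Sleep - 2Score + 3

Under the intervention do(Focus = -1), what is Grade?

The intervention breaks the incoming arrows to Focus: Focus = -2Study + Sleep - Stress no longer applies, and Focus = -1.
Sleep = -1 if Study >= -2 else 1  [with Study=-1]  = -1
Stress = Sleep^2 + Study  [with Sleep=-1, Study=-1]  = 0
Score = Stress + 2Study + Focus  [with Stress=0, Study=-1, Focus=-1]  = -3
Grade = -Sleep - 2Score + 3  [with Sleep=-1, Score=-3]  = 10

10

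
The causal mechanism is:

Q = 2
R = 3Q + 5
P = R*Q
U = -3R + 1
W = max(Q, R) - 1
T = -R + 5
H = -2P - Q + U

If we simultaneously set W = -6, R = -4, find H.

27

Setting W = -6, R = -4 by intervention discards those variables' equations.
P = R*Q  [with R=-4, Q=2]  = -8
U = -3R + 1  [with R=-4]  = 13
H = -2P - Q + U  [with P=-8, Q=2, U=13]  = 27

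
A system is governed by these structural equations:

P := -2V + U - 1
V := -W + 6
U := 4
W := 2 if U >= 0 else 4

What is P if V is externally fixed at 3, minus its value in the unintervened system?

2

The intervention breaks the incoming arrows to V: V := -W + 6 no longer applies, and V = 3.
P = -2V + U - 1  [with V=3, U=4]  = -3
Without intervention: W = 2 if U >= 0 else 4  [with U=4]  = 2; V = -W + 6  [with W=2]  = 4; P = -2V + U - 1  [with V=4, U=4]  = -5.
Change = -3 − (-5) = 2.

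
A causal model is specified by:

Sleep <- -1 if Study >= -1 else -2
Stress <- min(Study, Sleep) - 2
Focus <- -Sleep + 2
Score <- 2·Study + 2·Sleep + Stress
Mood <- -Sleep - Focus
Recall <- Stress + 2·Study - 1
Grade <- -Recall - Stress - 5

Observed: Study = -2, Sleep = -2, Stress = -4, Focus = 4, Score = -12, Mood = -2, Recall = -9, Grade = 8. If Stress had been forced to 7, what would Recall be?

The intervention breaks the incoming arrows to Stress: Stress <- min(Study, Sleep) - 2 no longer applies, and Stress = 7.
Recall = Stress + 2·Study - 1  [with Stress=7, Study=-2]  = 2

2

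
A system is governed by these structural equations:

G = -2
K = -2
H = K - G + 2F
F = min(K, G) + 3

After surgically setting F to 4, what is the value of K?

-2

Under do(F=4), the mechanism F = min(K, G) + 3 is discarded; F is fixed at 4.
Since K is not a descendant of the intervened variable, it is unaffected.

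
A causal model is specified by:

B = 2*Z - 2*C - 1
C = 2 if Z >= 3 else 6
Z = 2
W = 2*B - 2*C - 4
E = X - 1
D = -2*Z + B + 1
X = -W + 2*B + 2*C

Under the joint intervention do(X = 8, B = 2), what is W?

Under do(X = 8, B = 2), each intervened variable's structural equation is replaced by its fixed value.
C = 2 if Z >= 3 else 6  [with Z=2]  = 6
W = 2*B - 2*C - 4  [with B=2, C=6]  = -12

-12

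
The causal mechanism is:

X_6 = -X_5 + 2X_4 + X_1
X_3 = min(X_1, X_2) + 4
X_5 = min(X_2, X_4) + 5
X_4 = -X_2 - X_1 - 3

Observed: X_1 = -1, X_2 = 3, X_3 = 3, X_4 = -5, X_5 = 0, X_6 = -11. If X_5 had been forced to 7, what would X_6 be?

-18

The intervention breaks the incoming arrows to X_5: X_5 = min(X_2, X_4) + 5 no longer applies, and X_5 = 7.
X_4 = -X_2 - X_1 - 3  [with X_2=3, X_1=-1]  = -5
X_6 = -X_5 + 2X_4 + X_1  [with X_5=7, X_4=-5, X_1=-1]  = -18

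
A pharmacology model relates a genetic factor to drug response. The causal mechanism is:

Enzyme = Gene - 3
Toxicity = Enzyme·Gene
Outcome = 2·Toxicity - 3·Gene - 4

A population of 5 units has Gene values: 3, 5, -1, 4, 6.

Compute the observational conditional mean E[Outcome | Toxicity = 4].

-0.5

E[Outcome|Toxicity=4] averages over only the 2 units with Toxicity=4 (Gene = -1, 4): Outcome = 7, -8, mean -0.5.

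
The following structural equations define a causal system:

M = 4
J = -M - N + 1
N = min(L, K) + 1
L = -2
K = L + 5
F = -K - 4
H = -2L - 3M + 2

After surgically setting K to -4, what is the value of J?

0

Under do(K=-4), the mechanism K = L + 5 is discarded; K is fixed at -4.
N = min(L, K) + 1  [with L=-2, K=-4]  = -3
J = -M - N + 1  [with M=4, N=-3]  = 0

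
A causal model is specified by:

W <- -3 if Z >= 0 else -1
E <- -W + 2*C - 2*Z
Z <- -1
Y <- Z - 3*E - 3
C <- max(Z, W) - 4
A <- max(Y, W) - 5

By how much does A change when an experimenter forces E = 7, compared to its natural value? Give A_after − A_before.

Under do(E=7), the mechanism E <- -W + 2*C - 2*Z is discarded; E is fixed at 7.
W = -3 if Z >= 0 else -1  [with Z=-1]  = -1
Y = Z - 3*E - 3  [with Z=-1, E=7]  = -25
A = max(Y, W) - 5  [with Y=-25, W=-1]  = -6
Without intervention: W = -3 if Z >= 0 else -1  [with Z=-1]  = -1; C = max(Z, W) - 4  [with Z=-1, W=-1]  = -5; E = -W + 2*C - 2*Z  [with W=-1, C=-5, Z=-1]  = -7; Y = Z - 3*E - 3  [with Z=-1, E=-7]  = 17; A = max(Y, W) - 5  [with Y=17, W=-1]  = 12.
Change = -6 − 12 = -18.

-18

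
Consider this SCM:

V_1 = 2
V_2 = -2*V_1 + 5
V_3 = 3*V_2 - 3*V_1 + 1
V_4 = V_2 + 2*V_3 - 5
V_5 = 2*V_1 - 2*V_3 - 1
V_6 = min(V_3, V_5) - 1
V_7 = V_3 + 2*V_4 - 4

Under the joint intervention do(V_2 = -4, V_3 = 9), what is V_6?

Under do(V_2 = -4, V_3 = 9), each intervened variable's structural equation is replaced by its fixed value.
V_5 = 2*V_1 - 2*V_3 - 1  [with V_1=2, V_3=9]  = -15
V_6 = min(V_3, V_5) - 1  [with V_3=9, V_5=-15]  = -16

-16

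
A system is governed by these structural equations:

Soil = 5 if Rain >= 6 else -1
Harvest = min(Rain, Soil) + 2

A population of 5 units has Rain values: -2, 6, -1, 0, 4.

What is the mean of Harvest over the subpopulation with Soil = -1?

0.75

Conditioning on Soil=-1 selects the 4 unit(s) with Rain ∈ {-2, -1, 0, 4}. Their Harvest values: 0, 1, 1, 1. Mean = 0.75.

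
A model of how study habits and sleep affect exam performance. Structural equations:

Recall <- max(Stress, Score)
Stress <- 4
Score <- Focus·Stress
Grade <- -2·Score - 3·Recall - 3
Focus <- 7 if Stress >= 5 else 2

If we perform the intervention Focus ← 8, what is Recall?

Under do(Focus=8), the mechanism Focus <- 7 if Stress >= 5 else 2 is discarded; Focus is fixed at 8.
Score = Focus·Stress  [with Focus=8, Stress=4]  = 32
Recall = max(Stress, Score)  [with Stress=4, Score=32]  = 32

32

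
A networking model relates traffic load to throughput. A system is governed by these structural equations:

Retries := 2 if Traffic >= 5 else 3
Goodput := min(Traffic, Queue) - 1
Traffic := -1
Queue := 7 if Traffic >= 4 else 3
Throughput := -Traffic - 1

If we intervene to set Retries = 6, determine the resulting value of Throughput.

0

The intervention breaks the incoming arrows to Retries: Retries := 2 if Traffic >= 5 else 3 no longer applies, and Retries = 6.
Throughput is not downstream of the intervention, so its value is determined by the original equations.
Throughput = -Traffic - 1  [with Traffic=-1]  = 0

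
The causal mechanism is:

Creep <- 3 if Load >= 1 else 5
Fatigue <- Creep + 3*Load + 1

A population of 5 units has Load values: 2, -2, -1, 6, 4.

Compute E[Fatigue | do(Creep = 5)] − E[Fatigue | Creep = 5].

9.9

Under do(Creep=5), Creep's equation is replaced by Creep=5 for every unit. Per-unit Fatigue: 12, 0, 3, 24, 18. Mean = 11.4.
Conditioning on Creep=5 selects the 2 unit(s) with Load ∈ {-2, -1}. Their Fatigue values: 0, 3. Mean = 1.5.
Difference = 11.4 − 1.5 = 9.9.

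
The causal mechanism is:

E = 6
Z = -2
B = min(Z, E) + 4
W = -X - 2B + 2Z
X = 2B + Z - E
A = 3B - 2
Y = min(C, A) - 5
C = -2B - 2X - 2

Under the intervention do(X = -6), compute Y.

do(X=-6) replaces the equation X = 2B + Z - E with the constant X = -6.
B = min(Z, E) + 4  [with Z=-2, E=6]  = 2
A = 3B - 2  [with B=2]  = 4
C = -2B - 2X - 2  [with B=2, X=-6]  = 6
Y = min(C, A) - 5  [with C=6, A=4]  = -1

-1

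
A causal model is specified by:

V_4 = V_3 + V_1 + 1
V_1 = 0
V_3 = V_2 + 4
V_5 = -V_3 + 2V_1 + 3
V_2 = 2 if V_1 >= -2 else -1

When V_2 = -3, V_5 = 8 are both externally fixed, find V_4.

The joint intervention fixes V_2 = -3, V_5 = 8, removing each variable's own equation.
V_3 = V_2 + 4  [with V_2=-3]  = 1
V_4 = V_3 + V_1 + 1  [with V_3=1, V_1=0]  = 2

2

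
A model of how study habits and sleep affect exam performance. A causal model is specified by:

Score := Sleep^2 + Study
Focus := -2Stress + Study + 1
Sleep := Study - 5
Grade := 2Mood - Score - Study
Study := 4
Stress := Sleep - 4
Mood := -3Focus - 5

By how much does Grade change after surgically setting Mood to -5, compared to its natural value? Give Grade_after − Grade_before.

90

Intervening sets Mood = -5 and removes its equation (Mood := -3Focus - 5).
Sleep = Study - 5  [with Study=4]  = -1
Score = Sleep^2 + Study  [with Sleep=-1, Study=4]  = 5
Grade = 2Mood - Score - Study  [with Mood=-5, Score=5, Study=4]  = -19
Without intervention: Sleep = Study - 5  [with Study=4]  = -1; Stress = Sleep - 4  [with Sleep=-1]  = -5; Focus = -2Stress + Study + 1  [with Stress=-5, Study=4]  = 15; Score = Sleep^2 + Study  [with Sleep=-1, Study=4]  = 5; Mood = -3Focus - 5  [with Focus=15]  = -50; Grade = 2Mood - Score - Study  [with Mood=-50, Score=5, Study=4]  = -109.
Change = -19 − (-109) = 90.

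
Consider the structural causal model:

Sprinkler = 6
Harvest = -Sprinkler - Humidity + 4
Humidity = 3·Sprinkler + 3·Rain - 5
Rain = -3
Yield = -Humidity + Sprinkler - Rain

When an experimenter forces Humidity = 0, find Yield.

9

The intervention breaks the incoming arrows to Humidity: Humidity = 3·Sprinkler + 3·Rain - 5 no longer applies, and Humidity = 0.
Yield = -Humidity + Sprinkler - Rain  [with Humidity=0, Sprinkler=6, Rain=-3]  = 9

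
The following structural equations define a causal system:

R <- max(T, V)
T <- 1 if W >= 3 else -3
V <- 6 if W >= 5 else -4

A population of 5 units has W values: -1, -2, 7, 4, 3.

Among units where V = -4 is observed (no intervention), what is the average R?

E[R|V=-4] averages over only the 4 units with V=-4 (W = -1, -2, 4, 3): R = -3, -3, 1, 1, mean -1.

-1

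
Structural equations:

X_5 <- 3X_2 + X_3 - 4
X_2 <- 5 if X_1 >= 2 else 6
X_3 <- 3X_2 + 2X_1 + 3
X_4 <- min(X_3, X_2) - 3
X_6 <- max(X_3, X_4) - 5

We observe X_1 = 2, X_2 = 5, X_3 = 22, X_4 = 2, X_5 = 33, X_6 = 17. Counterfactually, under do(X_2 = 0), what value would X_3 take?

The intervention breaks the incoming arrows to X_2: X_2 <- 5 if X_1 >= 2 else 6 no longer applies, and X_2 = 0.
X_3 = 3X_2 + 2X_1 + 3  [with X_2=0, X_1=2]  = 7

7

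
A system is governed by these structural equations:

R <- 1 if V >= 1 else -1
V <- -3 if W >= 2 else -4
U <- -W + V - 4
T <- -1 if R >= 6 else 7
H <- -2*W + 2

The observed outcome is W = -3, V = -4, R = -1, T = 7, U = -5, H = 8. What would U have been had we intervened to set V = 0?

do(V=0) replaces the equation V <- -3 if W >= 2 else -4 with the constant V = 0.
U = -W + V - 4  [with W=-3, V=0]  = -1

-1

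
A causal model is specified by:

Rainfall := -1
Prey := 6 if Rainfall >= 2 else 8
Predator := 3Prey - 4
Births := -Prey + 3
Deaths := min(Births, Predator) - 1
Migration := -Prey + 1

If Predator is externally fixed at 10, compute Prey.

Under do(Predator=10), the mechanism Predator := 3Prey - 4 is discarded; Predator is fixed at 10.
Since Prey is not a descendant of the intervened variable, it is unaffected.
Prey = 6 if Rainfall >= 2 else 8  [with Rainfall=-1]  = 8

8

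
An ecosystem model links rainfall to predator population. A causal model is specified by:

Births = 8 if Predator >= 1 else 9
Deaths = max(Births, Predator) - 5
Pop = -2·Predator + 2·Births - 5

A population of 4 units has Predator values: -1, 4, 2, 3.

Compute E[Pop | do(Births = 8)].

Every unit gets Births=8 under the intervention. Pop values become 13, 3, 7, 5; E[Pop|do(Births=8)] = 7.

7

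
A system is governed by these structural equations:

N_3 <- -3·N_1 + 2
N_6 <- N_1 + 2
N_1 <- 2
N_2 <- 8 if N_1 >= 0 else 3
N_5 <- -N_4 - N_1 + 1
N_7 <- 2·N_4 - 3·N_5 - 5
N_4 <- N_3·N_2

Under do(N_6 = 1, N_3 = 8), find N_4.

Under do(N_6 = 1, N_3 = 8), each intervened variable's structural equation is replaced by its fixed value.
N_2 = 8 if N_1 >= 0 else 3  [with N_1=2]  = 8
N_4 = N_3·N_2  [with N_3=8, N_2=8]  = 64

64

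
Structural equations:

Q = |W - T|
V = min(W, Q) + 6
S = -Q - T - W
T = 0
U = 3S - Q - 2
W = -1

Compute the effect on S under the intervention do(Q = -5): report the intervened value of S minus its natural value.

The intervention breaks the incoming arrows to Q: Q = |W - T| no longer applies, and Q = -5.
S = -Q - T - W  [with Q=-5, T=0, W=-1]  = 6
Without intervention: Q = |W - T|  [with W=-1, T=0]  = 1; S = -Q - T - W  [with Q=1, T=0, W=-1]  = 0.
Change = 6 − 0 = 6.

6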